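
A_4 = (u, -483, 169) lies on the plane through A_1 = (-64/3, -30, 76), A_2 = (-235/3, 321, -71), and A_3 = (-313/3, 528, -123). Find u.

Coplanarity requires A_1A_2 · (A_1A_3 × A_1A_4) = 0.
A_1A_2 = (-57, 351, -147), A_1A_3 = (-83, 558, -199); the triple product is linear in u with coefficient 12177 and constant term -377487.
Setting it to zero: u = 31.

31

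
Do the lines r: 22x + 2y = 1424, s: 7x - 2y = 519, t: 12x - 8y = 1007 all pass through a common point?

Intersecting r and s: solving the 2×2 system gives (x, y) = (67, -25).
Substitute into t: (12)(67) + (-8)(-25) = 1004.
But t requires 1007 ≠ 1004, so the three lines have no common point.

No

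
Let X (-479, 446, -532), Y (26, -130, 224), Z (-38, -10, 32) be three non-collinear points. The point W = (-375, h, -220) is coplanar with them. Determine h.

A normal to the plane is n = XY × XZ = (19872, 48576, 23736).
W lies in the plane iff n · XW = 0.
This gives (48576)h + (-12192576) = 0, so h = 251.

251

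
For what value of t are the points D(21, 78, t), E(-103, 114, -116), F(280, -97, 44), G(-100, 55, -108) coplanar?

-68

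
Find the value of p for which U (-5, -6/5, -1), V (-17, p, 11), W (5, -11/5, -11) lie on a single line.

0

Direction UW = (10, -1, -10). From the x-coordinate of V, the parameter along the line is τ = (-17 − (-5))/10 = -6/5.
Then p = (-6/5) + (-6/5)·(-1) = 0.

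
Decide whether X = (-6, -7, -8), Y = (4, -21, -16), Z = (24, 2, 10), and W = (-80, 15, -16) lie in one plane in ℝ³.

Yes

With X as base: XY = (10, -14, -8), XZ = (30, 9, 18), XW = (-74, 22, -8).
XZ × XW = (-468, -1092, 1326).
XY · (XZ × XW) = 0.
The scalar triple product vanishes, so the four points are coplanar.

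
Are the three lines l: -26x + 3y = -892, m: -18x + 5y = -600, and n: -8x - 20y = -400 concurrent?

Intersecting l and m: solving the 2×2 system gives (x, y) = (35, 6).
Substitute into n: (-8)(35) + (-20)(6) = -400.
This equals -400, so (35, 6) lies on all three lines and they are concurrent.

Yes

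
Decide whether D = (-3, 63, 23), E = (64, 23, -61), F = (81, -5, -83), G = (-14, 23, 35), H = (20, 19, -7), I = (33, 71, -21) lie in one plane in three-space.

Yes

The plane through D, E, F has normal n = DE × DF = (-1472, 46, -1196) and equation n·P = -20194.
Checking the remaining points: n·G = -20194, n·H = -20194, n·I = -20194.
All equal -20194, so all 6 points lie in one plane.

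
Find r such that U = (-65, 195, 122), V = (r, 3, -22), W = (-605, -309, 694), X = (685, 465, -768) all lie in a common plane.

Normal to plane UWX: n = (294120, -51600, 232200); plane equation n·P = -851400.
Requiring n·V = -851400: (294120)r + (-5263200) = -851400.
So r = 15.

15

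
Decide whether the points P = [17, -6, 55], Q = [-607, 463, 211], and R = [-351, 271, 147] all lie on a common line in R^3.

PQ = (-624, 469, 156), PR = (-368, 277, 92).
PQ × PR = (-64, 0, -256).
The cross product is nonzero, so the points do not lie on one line.

No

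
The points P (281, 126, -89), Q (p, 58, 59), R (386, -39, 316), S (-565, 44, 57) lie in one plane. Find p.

The points are coplanar iff PQ · (PR × PS) = 0.
Expanding, this is linear in p: (9120)p + (-155040) = 0.
So p = 17.

17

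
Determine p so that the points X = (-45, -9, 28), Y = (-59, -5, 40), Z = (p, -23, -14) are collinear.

Direction XY = (-14, 4, 12). From the y-coordinate of Z, the parameter along the line is τ = (-23 − (-9))/4 = -7/2.
Then p = (-45) + (-7/2)·(-14) = 4.

4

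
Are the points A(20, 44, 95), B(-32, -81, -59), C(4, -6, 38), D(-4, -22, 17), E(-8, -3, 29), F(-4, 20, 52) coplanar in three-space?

The plane through A, B, C has normal n = AB × AC = (-575, -500, 600) and equation n·P = 23500.
Checking the remaining points: n·D = 23500, n·E = 23500, n·F = 23500.
All equal 23500, so all 6 points lie in one plane.

Yes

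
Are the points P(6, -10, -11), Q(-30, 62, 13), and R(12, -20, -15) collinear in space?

PQ = (-36, 72, 24), PR = (6, -10, -4).
Comparing components 2 and 3: (72)(-4) − (24)(-10) = -48 ≠ 0, so PQ and PR are not parallel and the points are not collinear.

No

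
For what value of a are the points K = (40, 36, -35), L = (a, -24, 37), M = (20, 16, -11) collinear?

-20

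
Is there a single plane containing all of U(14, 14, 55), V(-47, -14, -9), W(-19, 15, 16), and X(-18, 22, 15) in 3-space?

A normal to the plane through U, V, W is n = UV × UW = (1156, -267, -985).
The plane has equation n·P = -41729. For X: n·X = -41457.
-41457 ≠ -41729, so X is off the plane.

No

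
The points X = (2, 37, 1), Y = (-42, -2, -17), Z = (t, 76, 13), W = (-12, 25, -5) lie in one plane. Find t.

The points are coplanar iff XY · (XZ × XW) = 0.
Expanding, this is linear in t: (-18)t + (720) = 0.
So t = 40.

40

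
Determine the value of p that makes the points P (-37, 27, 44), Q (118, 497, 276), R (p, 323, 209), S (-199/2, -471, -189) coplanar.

421/2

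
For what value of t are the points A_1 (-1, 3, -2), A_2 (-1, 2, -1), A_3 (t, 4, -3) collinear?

-1

Direction A_1A_2 = (0, -1, 1). From the y-coordinate of A_3, the parameter along the line is τ = (4 − 3)/(-1) = -1.
Then t = (-1) + (-1)·(0) = -1.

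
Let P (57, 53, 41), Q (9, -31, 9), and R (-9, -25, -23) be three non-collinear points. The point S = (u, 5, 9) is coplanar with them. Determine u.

21

The plane through P, Q, R has equation 2880x − 960y − 1800z = 39480.
Substituting S: (2880)u + (-21000) = 39480, so u = 21.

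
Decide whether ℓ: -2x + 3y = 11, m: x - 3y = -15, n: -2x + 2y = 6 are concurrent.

No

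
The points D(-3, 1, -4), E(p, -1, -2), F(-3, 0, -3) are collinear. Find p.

-3

Collinearity requires DE × DF = 0; each component is linear in p.
The y-component gives (-1)p + (-3) = 0, so p = -3.
The remaining components then also vanish.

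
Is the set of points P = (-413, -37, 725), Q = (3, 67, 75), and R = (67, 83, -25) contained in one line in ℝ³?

Yes

PQ = (416, 104, -650), PR = (480, 120, -750).
PQ × PR = (0, 0, 0).
The cross product vanishes, so the three points are collinear.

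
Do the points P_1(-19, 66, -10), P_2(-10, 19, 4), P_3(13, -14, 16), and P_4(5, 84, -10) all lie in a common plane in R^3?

The four points are coplanar iff the 3×3 determinant with rows P_1P_2, P_1P_3, P_1P_4 is zero.
Rows: (9, -47, 14), (32, -80, 26), (24, 18, 0).
Expanding along the first row: (9)(-468) − (-47)(-624) + (14)(2496) = 1404.
Nonzero ⇒ not coplanar.

No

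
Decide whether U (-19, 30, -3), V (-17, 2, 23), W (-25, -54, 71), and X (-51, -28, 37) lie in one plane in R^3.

No

With U as base: UV = (2, -28, 26), UW = (-6, -84, 74), UX = (-32, -58, 40).
UW × UX = (932, -2128, -2340).
UV · (UW × UX) = 608.
Since 608 ≠ 0, the four points are not coplanar.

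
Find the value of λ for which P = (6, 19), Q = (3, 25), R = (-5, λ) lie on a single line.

41

Collinearity: (R − P) must be parallel to (Q − P) = (-3, 6).
Cross-multiplying the components: (λ − 19)·(-3) = (-11)·(6).
Solving gives λ = 41.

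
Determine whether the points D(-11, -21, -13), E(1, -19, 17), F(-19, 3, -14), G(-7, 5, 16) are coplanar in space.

Yes

The four points are coplanar iff the 3×3 determinant with rows DE, DF, DG is zero.
Rows: (12, 2, 30), (-8, 24, -1), (4, 26, 29).
Expanding along the first row: (12)(722) − (2)(-228) + (30)(-304) = 0.
Zero determinant ⇒ coplanar.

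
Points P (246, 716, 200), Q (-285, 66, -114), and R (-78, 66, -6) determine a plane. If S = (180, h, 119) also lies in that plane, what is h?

-103

Coplanarity requires PQ · (PR × PS) = 0.
PQ = (-531, -650, -314), PR = (-324, -650, -206); the triple product is linear in h with coefficient -7650 and constant term -787950.
Setting it to zero: h = -103.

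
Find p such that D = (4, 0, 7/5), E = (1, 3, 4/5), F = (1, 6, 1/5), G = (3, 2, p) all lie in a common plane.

Coplanarity ⇔ det[DE; DF; DG] = 0.
Expanding, this is linear in p: (-9)p + (9) = 0.
So p = 1.

1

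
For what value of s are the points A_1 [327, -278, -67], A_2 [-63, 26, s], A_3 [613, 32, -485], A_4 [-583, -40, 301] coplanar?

-68

Normal to plane A_1A_3A_4: n = (213564, 275132, 350168); plane equation n·P = -30112524.
Requiring n·A_2 = -30112524: (350168)s + (-6301100) = -30112524.
So s = -68.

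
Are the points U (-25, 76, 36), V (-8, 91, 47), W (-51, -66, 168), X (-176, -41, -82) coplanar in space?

Yes

With U as base: UV = (17, 15, 11), UW = (-26, -142, 132), UX = (-151, -117, -118).
UW × UX = (32200, -23000, -18400).
UV · (UW × UX) = 0.
The scalar triple product vanishes, so the four points are coplanar.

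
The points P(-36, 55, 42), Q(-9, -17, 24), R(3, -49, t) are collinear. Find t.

Collinearity requires PQ × PR = 0; each component is linear in t.
The x-component gives (-72)t + (1152) = 0, so t = 16.
The remaining components then also vanish.

16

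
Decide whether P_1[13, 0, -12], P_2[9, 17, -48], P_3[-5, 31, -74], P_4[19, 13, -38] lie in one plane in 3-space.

No

A normal to the plane through P_1, P_2, P_3 is n = P_1P_2 × P_1P_3 = (62, 400, 182).
The plane has equation n·P = -1378. For P_4: n·P_4 = -538.
-538 ≠ -1378, so P_4 is off the plane.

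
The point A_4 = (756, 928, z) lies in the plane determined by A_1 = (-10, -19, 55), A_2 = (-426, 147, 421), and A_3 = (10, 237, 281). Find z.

537

A normal to the plane is n = A_1A_2 × A_1A_3 = (-56180, 101336, -109816).
A_4 lies in the plane iff n · A_1A_4 = 0.
This gives (-109816)z + (58971192) = 0, so z = 537.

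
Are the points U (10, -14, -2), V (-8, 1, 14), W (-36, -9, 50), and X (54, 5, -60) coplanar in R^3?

No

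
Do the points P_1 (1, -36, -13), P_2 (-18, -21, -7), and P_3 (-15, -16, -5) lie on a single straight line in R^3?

No

P_1P_2 = (-19, 15, 6), P_1P_3 = (-16, 20, 8).
P_1P_2 × P_1P_3 = (0, 56, -140).
The cross product is nonzero, so the points do not lie on one line.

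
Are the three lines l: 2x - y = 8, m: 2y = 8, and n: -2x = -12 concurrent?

Yes

The three lines meet at one point iff the augmented coefficient matrix [aᵢ bᵢ cᵢ] has rank < 3, i.e. its determinant vanishes.
Here the determinant is 0.
It vanishes, so the lines are concurrent at (6, 4).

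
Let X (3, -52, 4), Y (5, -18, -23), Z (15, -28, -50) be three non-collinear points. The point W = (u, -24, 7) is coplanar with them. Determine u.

-3

A normal to the plane is n = XY × XZ = (-1188, -216, -360).
W lies in the plane iff n · XW = 0.
This gives (-1188)u + (-3564) = 0, so u = -3.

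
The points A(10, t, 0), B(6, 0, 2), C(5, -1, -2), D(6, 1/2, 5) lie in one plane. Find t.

1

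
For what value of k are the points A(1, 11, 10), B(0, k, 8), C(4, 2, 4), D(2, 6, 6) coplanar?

10

Normal to plane ACD: n = (6, 6, -6); plane equation n·P = 12.
Requiring n·B = 12: (6)k + (-48) = 12.
So k = 10.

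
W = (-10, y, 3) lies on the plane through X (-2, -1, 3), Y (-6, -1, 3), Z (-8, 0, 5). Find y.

The plane through X, Y, Z has equation 8y − 4z = -20.
Substituting W: (8)y + (-12) = -20, so y = -1.

-1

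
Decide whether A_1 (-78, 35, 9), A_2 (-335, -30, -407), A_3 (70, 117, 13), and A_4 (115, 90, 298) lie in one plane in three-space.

The four points are coplanar iff the 3×3 determinant with rows A_1A_2, A_1A_3, A_1A_4 is zero.
Rows: (-257, -65, -416), (148, 82, 4), (193, 55, 289).
Expanding along the first row: (-257)(23478) − (-65)(42000) + (-416)(-7686) = -106470.
Nonzero ⇒ not coplanar.

No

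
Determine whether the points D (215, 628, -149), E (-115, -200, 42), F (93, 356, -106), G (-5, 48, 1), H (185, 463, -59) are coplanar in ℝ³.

Yes

The plane through D, E, F has normal n = DE × DF = (16348, -9112, -11256) and equation n·P = -530372.
Checking the remaining points: n·G = -530372, n·H = -530372.
All equal -530372, so all 5 points lie in one plane.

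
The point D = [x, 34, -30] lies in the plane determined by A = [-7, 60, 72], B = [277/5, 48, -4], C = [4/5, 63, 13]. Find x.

547/5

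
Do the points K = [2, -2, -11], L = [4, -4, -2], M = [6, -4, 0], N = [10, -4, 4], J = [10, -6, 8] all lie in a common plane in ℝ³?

No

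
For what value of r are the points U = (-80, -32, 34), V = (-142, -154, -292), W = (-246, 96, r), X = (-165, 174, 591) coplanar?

Coplanarity ⇔ det[UV; UW; UX] = 0.
Expanding, this is linear in r: (23142)r + (-8886528) = 0.
So r = 384.

384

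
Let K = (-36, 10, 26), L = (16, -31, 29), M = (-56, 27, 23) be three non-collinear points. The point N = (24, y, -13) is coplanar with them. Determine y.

Coplanarity requires KL · (KM × KN) = 0.
KL = (52, -41, 3), KM = (-20, 17, -3); the triple product is linear in y with coefficient 96 and constant term 864.
Setting it to zero: y = -9.

-9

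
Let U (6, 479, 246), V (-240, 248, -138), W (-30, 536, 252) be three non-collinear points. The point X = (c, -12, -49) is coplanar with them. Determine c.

A normal to the plane is n = UV × UW = (20502, 15300, -22338).
X lies in the plane iff n · UX = 0.
This gives (20502)c + (-1045602) = 0, so c = 51.

51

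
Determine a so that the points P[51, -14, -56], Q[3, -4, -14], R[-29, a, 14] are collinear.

8/3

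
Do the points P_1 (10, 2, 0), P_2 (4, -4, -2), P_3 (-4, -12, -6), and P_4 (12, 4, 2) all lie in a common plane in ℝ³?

Yes

The four points are coplanar iff the 3×3 determinant with rows P_1P_2, P_1P_3, P_1P_4 is zero.
Rows: (-6, -6, -2), (-14, -14, -6), (2, 2, 2).
Expanding along the first row: (-6)(-16) − (-6)(-16) + (-2)(0) = 0.
Zero determinant ⇒ coplanar.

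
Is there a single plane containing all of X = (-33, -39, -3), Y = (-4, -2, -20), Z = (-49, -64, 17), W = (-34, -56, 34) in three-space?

Yes

A normal to the plane through X, Y, Z is n = XY × XZ = (315, -308, -133).
The plane has equation n·P = 2016. For W: n·W = 2016.
Equal, so W lies in the plane and all four are coplanar.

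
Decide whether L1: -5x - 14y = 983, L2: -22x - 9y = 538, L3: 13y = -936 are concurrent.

Yes

Lines aᵢx + bᵢy = cᵢ with pairwise distinct directions are concurrent exactly when det[aᵢ bᵢ cᵢ] = 0.
Here the determinant is 0.
It vanishes, so the lines are concurrent at (5, -72).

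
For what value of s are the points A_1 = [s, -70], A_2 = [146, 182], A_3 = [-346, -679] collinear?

2

The three points are collinear iff det[A_1A_2; A_1A_3] = 0.
This determinant is linear in s: (861)s + (-1722) = 0, so s = 2.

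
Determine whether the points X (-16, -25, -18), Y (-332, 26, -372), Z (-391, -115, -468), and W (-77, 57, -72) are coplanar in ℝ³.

Yes

The four points are coplanar iff the 3×3 determinant with rows XY, XZ, XW is zero.
Rows: (-316, 51, -354), (-375, -90, -450), (-61, 82, -54).
Expanding along the first row: (-316)(41760) − (51)(-7200) + (-354)(-36240) = 0.
Zero determinant ⇒ coplanar.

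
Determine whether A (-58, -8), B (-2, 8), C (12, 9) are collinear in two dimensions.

AB = (56, 16), AC = (70, 17).
If collinear, AC would be a scalar multiple of AB. But (56)·(17) ≠ (16)·(70) (difference -168), so they are not parallel; the points are not collinear.

No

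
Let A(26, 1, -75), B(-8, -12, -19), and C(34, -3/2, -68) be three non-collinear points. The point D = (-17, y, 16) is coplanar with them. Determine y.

Coplanarity requires AB · (AC × AD) = 0.
AB = (-34, -13, 56), AC = (8, -5/2, 7); the triple product is linear in y with coefficient 686 and constant term 14406.
Setting it to zero: y = -21.

-21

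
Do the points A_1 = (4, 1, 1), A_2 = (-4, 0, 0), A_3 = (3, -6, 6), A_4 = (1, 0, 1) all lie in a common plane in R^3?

With A_1 as base: A_1A_2 = (-8, -1, -1), A_1A_3 = (-1, -7, 5), A_1A_4 = (-3, -1, 0).
A_1A_3 × A_1A_4 = (5, -15, -20).
A_1A_2 · (A_1A_3 × A_1A_4) = -5.
Since -5 ≠ 0, the four points are not coplanar.

No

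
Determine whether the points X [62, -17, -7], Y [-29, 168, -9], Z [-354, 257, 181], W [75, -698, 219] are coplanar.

The four points are coplanar iff the 3×3 determinant with rows XY, XZ, XW is zero.
Rows: (-91, 185, -2), (-416, 274, 188), (13, -681, 226).
Expanding along the first row: (-91)(189952) − (185)(-96460) + (-2)(279734) = 0.
Zero determinant ⇒ coplanar.

Yes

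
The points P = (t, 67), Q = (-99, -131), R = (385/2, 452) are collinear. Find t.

The three points are collinear iff det[PQ; PR] = 0.
This determinant is linear in t: (-583)t + (0) = 0, so t = 0.

0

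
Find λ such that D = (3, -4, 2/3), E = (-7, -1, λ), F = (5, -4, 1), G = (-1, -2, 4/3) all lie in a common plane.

1

Coplanarity ⇔ det[DE; DF; DG] = 0.
Expanding, this is linear in λ: (4)λ + (-4) = 0.
So λ = 1.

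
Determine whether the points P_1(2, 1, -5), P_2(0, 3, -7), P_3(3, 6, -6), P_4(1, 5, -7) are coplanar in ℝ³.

Yes

The four points are coplanar iff the 3×3 determinant with rows P_1P_2, P_1P_3, P_1P_4 is zero.
Rows: (-2, 2, -2), (1, 5, -1), (-1, 4, -2).
Expanding along the first row: (-2)(-6) − (2)(-3) + (-2)(9) = 0.
Zero determinant ⇒ coplanar.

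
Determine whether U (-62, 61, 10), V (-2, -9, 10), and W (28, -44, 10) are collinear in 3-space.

Yes

UV = (60, -70, 0), UW = (90, -105, 0).
UV × UW = (0, 0, 0).
The cross product vanishes, so the three points are collinear.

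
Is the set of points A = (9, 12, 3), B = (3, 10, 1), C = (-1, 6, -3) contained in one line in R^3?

No

AB = (-6, -2, -2), AC = (-10, -6, -6).
AB × AC = (0, -16, 16).
The cross product is nonzero, so the points do not lie on one line.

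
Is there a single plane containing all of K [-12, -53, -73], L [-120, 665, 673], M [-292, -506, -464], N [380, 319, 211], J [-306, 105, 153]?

The plane through K, L, M has normal n = KL × KM = (57200, -251108, 249964) and equation n·P = -5625048.
Checking the remaining points: n·N = -5625048, n·J = -5625048.
All equal -5625048, so all 5 points lie in one plane.

Yes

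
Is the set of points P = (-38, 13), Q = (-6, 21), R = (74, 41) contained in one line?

Yes

PQ = (32, 8), PR = (112, 28).
Checking proportionality: PR = 7/2·PQ, so the vectors are parallel and the points are collinear.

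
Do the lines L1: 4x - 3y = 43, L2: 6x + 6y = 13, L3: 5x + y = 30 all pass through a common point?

Lines aᵢx + bᵢy = cᵢ with pairwise distinct directions are concurrent exactly when det[aᵢ bᵢ cᵢ] = 0.
Here the determinant is -19.
Nonzero, so no common point exists.

No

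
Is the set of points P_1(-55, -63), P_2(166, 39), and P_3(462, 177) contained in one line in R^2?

P_1P_2 = (221, 102), P_1P_3 = (517, 240).
det[P_1P_2; P_1P_3] = (221)(240) − (102)(517) = 306.
The determinant is nonzero, so they are not collinear.

No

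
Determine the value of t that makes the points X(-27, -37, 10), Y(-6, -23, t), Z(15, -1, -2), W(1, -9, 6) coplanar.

Coplanarity ⇔ det[XY; XZ; XW] = 0.
Expanding, this is linear in t: (168)t + (0) = 0.
So t = 0.

0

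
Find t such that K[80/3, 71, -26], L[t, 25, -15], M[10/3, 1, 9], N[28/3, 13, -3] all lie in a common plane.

Coplanarity ⇔ det[KL; KM; KN] = 0.
Expanding, this is linear in t: (420)t + (-6440) = 0.
So t = 46/3.

46/3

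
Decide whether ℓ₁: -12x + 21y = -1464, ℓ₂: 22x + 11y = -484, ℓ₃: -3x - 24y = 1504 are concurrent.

No

The three lines meet at one point iff the augmented coefficient matrix [aᵢ bᵢ cᵢ] has rank < 3, i.e. its determinant vanishes.
Here the determinant is 1188.
Nonzero, so no common point exists.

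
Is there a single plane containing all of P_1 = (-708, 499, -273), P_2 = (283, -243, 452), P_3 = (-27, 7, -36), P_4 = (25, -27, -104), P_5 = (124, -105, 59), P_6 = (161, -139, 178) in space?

The plane through P_1, P_2, P_3 has normal n = P_1P_2 × P_1P_3 = (180846, 258858, 17730) and equation n·P = -3709116.
Checking the remaining points: n·P_4 = -4311936, n·P_5 = -3709116, n·P_6 = -3709116.
Since n·P_4 = -4311936 ≠ -3709116, P_4 is off the plane and the points are not all coplanar.

No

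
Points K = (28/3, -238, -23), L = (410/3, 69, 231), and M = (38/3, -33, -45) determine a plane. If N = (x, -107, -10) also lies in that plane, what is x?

The plane through K, L, M has equation −58824x + 3648y + 25080z = -1994088.
Substituting N: (-58824)x + (-641136) = -1994088, so x = 23.

23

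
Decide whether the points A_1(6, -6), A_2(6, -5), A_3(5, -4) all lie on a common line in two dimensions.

No

A_1A_2 = (0, 1), A_1A_3 = (-1, 2).
det[A_1A_2; A_1A_3] = (0)(2) − (1)(-1) = 1.
The determinant is nonzero, so they are not collinear.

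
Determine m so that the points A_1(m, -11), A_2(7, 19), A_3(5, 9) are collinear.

1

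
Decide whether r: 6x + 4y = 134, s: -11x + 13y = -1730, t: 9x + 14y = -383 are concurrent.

Yes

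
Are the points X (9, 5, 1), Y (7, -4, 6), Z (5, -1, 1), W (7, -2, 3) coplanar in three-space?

No

With X as base: XY = (-2, -9, 5), XZ = (-4, -6, 0), XW = (-2, -7, 2).
XZ × XW = (-12, 8, 16).
XY · (XZ × XW) = 32.
Since 32 ≠ 0, the four points are not coplanar.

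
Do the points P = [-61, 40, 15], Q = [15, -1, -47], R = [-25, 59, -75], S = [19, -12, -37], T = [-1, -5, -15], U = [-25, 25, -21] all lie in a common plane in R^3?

No

The plane through P, Q, R has normal n = PQ × PR = (4868, 4608, 2920) and equation n·X = -68828.
Checking the remaining points: n·S = -70844, n·T = -71708, n·U = -67820.
Since n·S = -70844 ≠ -68828, S is off the plane and the points are not all coplanar.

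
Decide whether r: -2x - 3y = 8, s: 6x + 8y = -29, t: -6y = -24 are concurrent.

Intersecting r and s: solving the 2×2 system gives (x, y) = (-23/2, 5).
Substitute into t: (0)(-23/2) + (-6)(5) = -30.
But t requires -24 ≠ -30, so the three lines have no common point.

No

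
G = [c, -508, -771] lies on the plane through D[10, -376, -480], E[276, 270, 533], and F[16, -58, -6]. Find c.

-470

The plane through D, E, F has equation −15930x − 120006y + 80712z = 6221196.
Substituting G: (-15930)c + (-1265904) = 6221196, so c = -470.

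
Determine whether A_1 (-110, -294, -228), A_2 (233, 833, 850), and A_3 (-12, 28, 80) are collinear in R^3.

Yes

A_1A_2 = (343, 1127, 1078), A_1A_3 = (98, 322, 308).
Each component of A_1A_3 is 2/7 times the corresponding component of A_1A_2, so A_1A_3 = 2/7·A_1A_2 and the points are collinear.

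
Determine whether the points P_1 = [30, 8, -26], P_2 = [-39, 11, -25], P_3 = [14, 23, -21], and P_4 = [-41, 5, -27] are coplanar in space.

Yes

With P_1 as base: P_1P_2 = (-69, 3, 1), P_1P_3 = (-16, 15, 5), P_1P_4 = (-71, -3, -1).
P_1P_3 × P_1P_4 = (0, -371, 1113).
P_1P_2 · (P_1P_3 × P_1P_4) = 0.
The scalar triple product vanishes, so the four points are coplanar.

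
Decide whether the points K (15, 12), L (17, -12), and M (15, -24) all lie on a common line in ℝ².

KL = (2, -24), KM = (0, -36).
det[KL; KM] = (2)(-36) − (-24)(0) = -72.
The determinant is nonzero, so they are not collinear.

No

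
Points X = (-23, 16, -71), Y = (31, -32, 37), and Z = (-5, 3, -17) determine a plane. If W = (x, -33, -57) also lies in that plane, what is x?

19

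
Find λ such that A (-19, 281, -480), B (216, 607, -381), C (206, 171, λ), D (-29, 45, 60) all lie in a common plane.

Normal to plane ABD: n = (199404, -127890, -52200); plane equation n·P = -14669766.
Requiring n·C = -14669766: (-52200)λ + (19208034) = -14669766.
So λ = 649.

649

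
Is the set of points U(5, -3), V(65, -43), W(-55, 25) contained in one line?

UV = (60, -40), UW = (-60, 28).
det[UV; UW] = (60)(28) − (-40)(-60) = -720.
The determinant is nonzero, so they are not collinear.

No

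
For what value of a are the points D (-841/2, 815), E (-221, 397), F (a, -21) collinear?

-43/2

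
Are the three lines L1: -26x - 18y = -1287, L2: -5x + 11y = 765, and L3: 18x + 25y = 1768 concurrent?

Lines aᵢx + bᵢy = cᵢ with pairwise distinct directions are concurrent exactly when det[aᵢ bᵢ cᵢ] = 0.
Here the determinant is 323.
Nonzero, so no common point exists.

No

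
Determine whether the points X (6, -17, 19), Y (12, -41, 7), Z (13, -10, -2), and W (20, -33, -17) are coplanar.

Yes

With X as base: XY = (6, -24, -12), XZ = (7, 7, -21), XW = (14, -16, -36).
XZ × XW = (-588, -42, -210).
XY · (XZ × XW) = 0.
The scalar triple product vanishes, so the four points are coplanar.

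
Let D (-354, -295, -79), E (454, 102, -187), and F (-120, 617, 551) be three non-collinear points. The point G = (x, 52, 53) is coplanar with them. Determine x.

-66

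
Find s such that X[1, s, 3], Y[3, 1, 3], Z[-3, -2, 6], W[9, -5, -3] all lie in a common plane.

-3

The points are coplanar iff XY · (XZ × XW) = 0.
Expanding, this is linear in s: (18)s + (54) = 0.
So s = -3.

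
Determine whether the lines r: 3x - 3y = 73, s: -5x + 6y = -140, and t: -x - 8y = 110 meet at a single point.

No

Intersecting r and s: solving the 2×2 system gives (x, y) = (6, -55/3).
Substitute into t: (-1)(6) + (-8)(-55/3) = 422/3.
But t requires 110 ≠ 422/3, so the three lines have no common point.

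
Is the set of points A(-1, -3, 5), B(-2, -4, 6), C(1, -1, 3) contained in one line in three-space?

AB = (-1, -1, 1), AC = (2, 2, -2).
AB × AC = (0, 0, 0).
The cross product vanishes, so the three points are collinear.

Yes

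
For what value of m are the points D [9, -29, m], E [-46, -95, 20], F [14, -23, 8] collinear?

Collinearity requires DE × DF = 0; each component is linear in m.
The x-component gives (72)m + (-648) = 0, so m = 9.
The remaining components then also vanish.

9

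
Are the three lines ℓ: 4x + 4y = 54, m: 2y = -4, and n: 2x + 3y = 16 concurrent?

No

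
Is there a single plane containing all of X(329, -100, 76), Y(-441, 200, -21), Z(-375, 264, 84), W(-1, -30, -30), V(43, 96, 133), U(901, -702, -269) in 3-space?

No

The plane through X, Y, Z has normal n = XY × XZ = (37708, 74448, -69080) and equation n·P = -288948.
Checking the remaining points: n·W = -198748, n·V = -419188, n·U = 294932.
Since n·W = -198748 ≠ -288948, W is off the plane and the points are not all coplanar.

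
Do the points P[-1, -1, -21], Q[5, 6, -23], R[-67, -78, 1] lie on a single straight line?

Yes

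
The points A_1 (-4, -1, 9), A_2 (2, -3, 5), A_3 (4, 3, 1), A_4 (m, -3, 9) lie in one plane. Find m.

-3

Coplanarity ⇔ det[A_1A_2; A_1A_3; A_1A_4] = 0.
Expanding, this is linear in m: (32)m + (96) = 0.
So m = -3.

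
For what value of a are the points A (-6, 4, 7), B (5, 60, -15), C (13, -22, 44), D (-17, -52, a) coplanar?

29

The points are coplanar iff AB · (AC × AD) = 0.
Expanding, this is linear in a: (-1350)a + (39150) = 0.
So a = 29.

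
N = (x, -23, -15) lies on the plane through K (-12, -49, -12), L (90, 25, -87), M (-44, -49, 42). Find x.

Coplanarity requires KL · (KM × KN) = 0.
KL = (102, 74, -75), KM = (-32, 0, 54); the triple product is linear in x with coefficient 3996 and constant term -39960.
Setting it to zero: x = 10.

10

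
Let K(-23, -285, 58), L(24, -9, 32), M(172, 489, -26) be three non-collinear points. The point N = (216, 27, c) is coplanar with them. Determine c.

-4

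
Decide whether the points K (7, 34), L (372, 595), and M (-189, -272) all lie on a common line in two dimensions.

KL = (365, 561), KM = (-196, -306).
Twice the signed area of △KLM is (365)(-306) − (561)(-196) = -1734.
The area is nonzero, so the three points are not collinear.

No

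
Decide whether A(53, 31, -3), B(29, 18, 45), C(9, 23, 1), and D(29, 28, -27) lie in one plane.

With A as base: AB = (-24, -13, 48), AC = (-44, -8, 4), AD = (-24, -3, -24).
AC × AD = (204, -1152, -60).
AB · (AC × AD) = 7200.
Since 7200 ≠ 0, the four points are not coplanar.

No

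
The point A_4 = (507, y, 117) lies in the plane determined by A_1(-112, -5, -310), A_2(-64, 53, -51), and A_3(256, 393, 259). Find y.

A normal to the plane is n = A_1A_2 × A_1A_3 = (-70080, 68000, -2240).
A_4 lies in the plane iff n · A_1A_4 = 0.
This gives (68000)y + (-43996000) = 0, so y = 647.

647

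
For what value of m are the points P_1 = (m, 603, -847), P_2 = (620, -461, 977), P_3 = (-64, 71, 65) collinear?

Direction P_2P_3 = (-684, 532, -912). From the y-coordinate of P_1, the parameter along the line is τ = (603 − (-461))/532 = 2.
Then m = 620 + 2·(-684) = -748.

-748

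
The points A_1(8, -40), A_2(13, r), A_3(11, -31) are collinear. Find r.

The three points are collinear iff det[A_1A_2; A_1A_3] = 0.
This determinant is linear in r: (-3)r + (-75) = 0, so r = -25.

-25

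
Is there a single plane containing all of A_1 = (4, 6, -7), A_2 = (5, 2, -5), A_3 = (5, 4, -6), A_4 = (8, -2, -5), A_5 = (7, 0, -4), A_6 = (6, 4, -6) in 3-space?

The plane through A_1, A_2, A_3 has normal n = A_1A_2 × A_1A_3 = (0, 1, 2) and equation n·P = -8.
Checking the remaining points: n·A_4 = -12, n·A_5 = -8, n·A_6 = -8.
Since n·A_4 = -12 ≠ -8, A_4 is off the plane and the points are not all coplanar.

No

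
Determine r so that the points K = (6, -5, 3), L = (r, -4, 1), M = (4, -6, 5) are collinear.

8

Direction KM = (-2, -1, 2). From the y-coordinate of L, the parameter along the line is τ = (-4 − (-5))/(-1) = -1.
Then r = 6 + (-1)·(-2) = 8.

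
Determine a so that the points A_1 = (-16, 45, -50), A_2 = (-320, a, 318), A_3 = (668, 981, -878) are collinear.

-371

Direction A_1A_3 = (684, 936, -828). From the x-coordinate of A_2, the parameter along the line is τ = (-320 − (-16))/684 = -4/9.
Then a = 45 + (-4/9)·(936) = -371.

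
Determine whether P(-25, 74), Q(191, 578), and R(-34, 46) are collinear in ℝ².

No

PQ = (216, 504), PR = (-9, -28).
det[PQ; PR] = (216)(-28) − (504)(-9) = -1512.
The determinant is nonzero, so they are not collinear.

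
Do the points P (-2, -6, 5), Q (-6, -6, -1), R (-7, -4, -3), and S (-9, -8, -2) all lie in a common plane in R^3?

A normal to the plane through P, Q, R is n = PQ × PR = (12, -2, -8).
The plane has equation n·X = -52. For S: n·S = -76.
-76 ≠ -52, so S is off the plane.

No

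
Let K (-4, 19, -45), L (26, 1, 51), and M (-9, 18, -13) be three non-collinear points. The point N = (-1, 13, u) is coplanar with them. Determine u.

15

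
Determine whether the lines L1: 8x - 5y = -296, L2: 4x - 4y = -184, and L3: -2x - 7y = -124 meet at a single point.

Lines aᵢx + bᵢy = cᵢ with pairwise distinct directions are concurrent exactly when det[aᵢ bᵢ cᵢ] = 0.
Here the determinant is 0.
It vanishes, so the lines are concurrent at (-22, 24).

Yes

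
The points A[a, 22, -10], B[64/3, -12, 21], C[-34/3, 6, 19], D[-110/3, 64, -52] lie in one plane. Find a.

-20/3

The points are coplanar iff AB · (AC × AD) = 0.
Expanding, this is linear in a: (1162)a + (23240/3) = 0.
So a = -20/3.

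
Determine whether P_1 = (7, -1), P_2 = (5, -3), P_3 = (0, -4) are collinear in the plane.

No

P_1P_2 = (-2, -2), P_1P_3 = (-7, -3).
det[P_1P_2; P_1P_3] = (-2)(-3) − (-2)(-7) = -8.
The determinant is nonzero, so they are not collinear.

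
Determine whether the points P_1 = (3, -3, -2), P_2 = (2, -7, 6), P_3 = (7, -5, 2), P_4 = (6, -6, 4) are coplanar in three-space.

Yes

A normal to the plane through P_1, P_2, P_3 is n = P_1P_2 × P_1P_3 = (0, 36, 18).
The plane has equation n·P = -144. For P_4: n·P_4 = -144.
Equal, so P_4 lies in the plane and all four are coplanar.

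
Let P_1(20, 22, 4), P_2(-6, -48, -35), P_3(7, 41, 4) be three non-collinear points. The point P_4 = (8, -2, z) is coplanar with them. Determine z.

-11

Coplanarity requires P_1P_2 · (P_1P_3 × P_1P_4) = 0.
P_1P_2 = (-26, -70, -39), P_1P_3 = (-13, 19, 0); the triple product is linear in z with coefficient -1404 and constant term -15444.
Setting it to zero: z = -11.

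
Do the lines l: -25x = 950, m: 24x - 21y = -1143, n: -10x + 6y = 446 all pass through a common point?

Yes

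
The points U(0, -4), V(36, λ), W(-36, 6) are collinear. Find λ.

-14

The three points are collinear iff det[UV; UW] = 0.
This determinant is linear in λ: (36)λ + (504) = 0, so λ = -14.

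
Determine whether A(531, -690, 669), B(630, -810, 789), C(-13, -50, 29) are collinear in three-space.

No

AB = (99, -120, 120), AC = (-544, 640, -640).
AB × AC = (0, -1920, -1920).
The cross product is nonzero, so the points do not lie on one line.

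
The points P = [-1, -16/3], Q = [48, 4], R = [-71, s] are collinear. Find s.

-56/3

The three points are collinear iff det[PQ; PR] = 0.
This determinant is linear in s: (49)s + (2744/3) = 0, so s = -56/3.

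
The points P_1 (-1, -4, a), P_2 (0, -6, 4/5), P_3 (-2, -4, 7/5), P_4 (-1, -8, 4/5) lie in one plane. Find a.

Coplanarity ⇔ det[P_1P_2; P_1P_3; P_1P_4] = 0.
Expanding, this is linear in a: (-6)a + (36/5) = 0.
So a = 6/5.

6/5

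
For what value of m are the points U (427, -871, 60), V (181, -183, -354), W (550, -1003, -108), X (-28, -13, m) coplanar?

55/2

Normal to plane UVW: n = (-170232, -92250, -52152); plane equation n·P = 4531566.
Requiring n·X = 4531566: (-52152)m + (5965746) = 4531566.
So m = 55/2.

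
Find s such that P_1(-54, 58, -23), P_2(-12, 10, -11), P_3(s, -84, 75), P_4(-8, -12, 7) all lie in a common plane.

Normal to plane P_1P_2P_4: n = (-600, -708, -732); plane equation n·P = 8172.
Requiring n·P_3 = 8172: (-600)s + (4572) = 8172.
So s = -6.

-6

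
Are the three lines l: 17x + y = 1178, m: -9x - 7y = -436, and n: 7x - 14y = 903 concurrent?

Intersecting l and m: solving the 2×2 system gives (x, y) = (71, -29).
Substitute into n: (7)(71) + (-14)(-29) = 903.
This equals 903, so (71, -29) lies on all three lines and they are concurrent.

Yes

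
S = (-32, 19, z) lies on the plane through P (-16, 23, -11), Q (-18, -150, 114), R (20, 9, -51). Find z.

14

A normal to the plane is n = PQ × PR = (8670, 4420, 6256).
S lies in the plane iff n · PS = 0.
This gives (6256)z + (-87584) = 0, so z = 14.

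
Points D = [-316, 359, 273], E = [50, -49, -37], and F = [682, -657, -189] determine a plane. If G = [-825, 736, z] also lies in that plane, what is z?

The plane through D, E, F has equation −126464x − 140288y + 35328z = -756224.
Substituting G: (35328)z + (1080832) = -756224, so z = -52.

-52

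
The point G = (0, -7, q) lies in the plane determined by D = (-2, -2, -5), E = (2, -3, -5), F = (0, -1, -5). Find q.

-5

The plane through D, E, F has equation 6z = -30.
Substituting G: (6)q + (0) = -30, so q = -5.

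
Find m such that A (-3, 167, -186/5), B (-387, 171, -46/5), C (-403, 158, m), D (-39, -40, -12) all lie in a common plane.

Coplanarity ⇔ det[AB; AC; AD] = 0.
Expanding, this is linear in m: (-79632)m + (-2627856/5) = 0.
So m = -33/5.

-33/5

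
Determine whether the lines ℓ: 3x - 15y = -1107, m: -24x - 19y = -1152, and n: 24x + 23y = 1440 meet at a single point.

Intersecting ℓ and m: solving the 2×2 system gives (x, y) = (-9, 72).
Substitute into n: (24)(-9) + (23)(72) = 1440.
This equals 1440, so (-9, 72) lies on all three lines and they are concurrent.

Yes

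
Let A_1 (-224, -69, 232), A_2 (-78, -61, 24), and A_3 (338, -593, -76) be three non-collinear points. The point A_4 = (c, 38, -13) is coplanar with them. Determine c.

A normal to the plane is n = A_1A_2 × A_1A_3 = (-111456, -71928, -81000).
A_4 lies in the plane iff n · A_1A_4 = 0.
This gives (-111456)c + (-12817440) = 0, so c = -115.

-115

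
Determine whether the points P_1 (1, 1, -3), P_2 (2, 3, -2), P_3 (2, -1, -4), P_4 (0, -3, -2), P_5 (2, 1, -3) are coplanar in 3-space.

The plane through P_1, P_2, P_3 has normal n = P_1P_2 × P_1P_3 = (0, 2, -4) and equation n·P = 14.
Checking the remaining points: n·P_4 = 2, n·P_5 = 14.
Since n·P_4 = 2 ≠ 14, P_4 is off the plane and the points are not all coplanar.

No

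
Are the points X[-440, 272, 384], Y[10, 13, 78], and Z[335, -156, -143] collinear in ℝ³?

XY = (450, -259, -306), XZ = (775, -428, -527).
XY × XZ = (5525, 0, 8125).
The cross product is nonzero, so the points do not lie on one line.

No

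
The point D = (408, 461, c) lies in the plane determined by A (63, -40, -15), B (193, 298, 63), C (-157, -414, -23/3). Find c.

A normal to the plane is n = AB × AC = (94952/3, -54340/3, 25740).
D lies in the plane iff n · AD = 0.
This gives (25740)c + (2230800) = 0, so c = -260/3.

-260/3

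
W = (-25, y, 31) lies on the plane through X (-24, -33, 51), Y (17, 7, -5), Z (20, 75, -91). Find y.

The plane through X, Y, Z has equation 368x + 3358y + 2668z = 16422.
Substituting W: (3358)y + (73508) = 16422, so y = -17.

-17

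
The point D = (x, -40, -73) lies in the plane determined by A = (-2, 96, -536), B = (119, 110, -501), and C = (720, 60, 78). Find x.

1

Coplanarity requires AB · (AC × AD) = 0.
AB = (121, 14, 35), AC = (722, -36, 614); the triple product is linear in x with coefficient 9856 and constant term -9856.
Setting it to zero: x = 1.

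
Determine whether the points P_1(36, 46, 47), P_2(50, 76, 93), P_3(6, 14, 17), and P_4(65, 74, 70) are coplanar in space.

No

The four points are coplanar iff the 3×3 determinant with rows P_1P_2, P_1P_3, P_1P_4 is zero.
Rows: (14, 30, 46), (-30, -32, -30), (29, 28, 23).
Expanding along the first row: (14)(104) − (30)(180) + (46)(88) = 104.
Nonzero ⇒ not coplanar.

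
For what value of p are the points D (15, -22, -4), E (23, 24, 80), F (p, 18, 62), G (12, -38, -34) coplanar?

Normal to plane DEG: n = (-36, -12, 10); plane equation n·P = -316.
Requiring n·F = -316: (-36)p + (404) = -316.
So p = 20.

20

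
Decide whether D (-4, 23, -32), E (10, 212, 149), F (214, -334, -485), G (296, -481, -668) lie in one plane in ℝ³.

Yes

With D as base: DE = (14, 189, 181), DF = (218, -357, -453), DG = (300, -504, -636).
DF × DG = (-1260, 2748, -2772).
DE · (DF × DG) = 0.
The scalar triple product vanishes, so the four points are coplanar.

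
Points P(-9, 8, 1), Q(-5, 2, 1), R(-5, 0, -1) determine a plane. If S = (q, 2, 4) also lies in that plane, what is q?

-3

Coplanarity requires PQ · (PR × PS) = 0.
PQ = (4, -6, 0), PR = (4, -8, -2); the triple product is linear in q with coefficient 12 and constant term 36.
Setting it to zero: q = -3.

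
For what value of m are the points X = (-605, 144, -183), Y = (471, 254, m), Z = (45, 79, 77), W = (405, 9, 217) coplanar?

Normal to plane XZW: n = (9100, 2600, -22100); plane equation n·P = -1086800.
Requiring n·Y = -1086800: (-22100)m + (4946500) = -1086800.
So m = 273.

273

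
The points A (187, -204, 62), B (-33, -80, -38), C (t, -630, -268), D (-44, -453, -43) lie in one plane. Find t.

Coplanarity ⇔ det[AB; AC; AD] = 0.
Expanding, this is linear in t: (37920)t + (20438880) = 0.
So t = -539.

-539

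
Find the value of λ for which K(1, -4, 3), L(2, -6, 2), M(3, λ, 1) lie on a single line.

Collinearity requires KL × KM = 0; each component is linear in λ.
The x-component gives (1)λ + (8) = 0, so λ = -8.
The remaining components then also vanish.

-8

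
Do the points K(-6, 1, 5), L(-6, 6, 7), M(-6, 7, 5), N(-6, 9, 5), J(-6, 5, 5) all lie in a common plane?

Yes

The plane through K, L, M has normal n = KL × KM = (-12, 0, 0) and equation n·P = 72.
Checking the remaining points: n·N = 72, n·J = 72.
All equal 72, so all 5 points lie in one plane.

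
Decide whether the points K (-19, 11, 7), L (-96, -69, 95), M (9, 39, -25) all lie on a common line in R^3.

KL = (-77, -80, 88), KM = (28, 28, -32).
KL × KM = (96, 0, 84).
The cross product is nonzero, so the points do not lie on one line.

No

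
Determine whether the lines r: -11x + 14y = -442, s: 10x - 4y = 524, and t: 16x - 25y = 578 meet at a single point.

Yes

Intersecting r and s: solving the 2×2 system gives (x, y) = (58, 14).
Substitute into t: (16)(58) + (-25)(14) = 578.
This equals 578, so (58, 14) lies on all three lines and they are concurrent.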